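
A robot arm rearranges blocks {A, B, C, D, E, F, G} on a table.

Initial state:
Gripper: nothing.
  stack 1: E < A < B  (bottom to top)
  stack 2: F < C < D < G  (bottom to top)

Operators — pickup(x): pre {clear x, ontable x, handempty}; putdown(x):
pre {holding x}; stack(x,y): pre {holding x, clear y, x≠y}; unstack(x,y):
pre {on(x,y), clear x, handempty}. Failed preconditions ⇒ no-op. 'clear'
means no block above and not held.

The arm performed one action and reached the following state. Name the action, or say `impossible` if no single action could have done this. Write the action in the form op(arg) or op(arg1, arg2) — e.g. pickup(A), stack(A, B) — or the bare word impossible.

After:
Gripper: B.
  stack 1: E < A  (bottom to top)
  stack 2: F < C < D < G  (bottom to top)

target: towers=[E/A; F/C/D/G] holding=B
     unstack(B, A) → towers=[E/A; F/C/D/G] holding=B  ← match
     unstack(G, D) → towers=[E/A/B; F/C/D] holding=G

unstack(B, A)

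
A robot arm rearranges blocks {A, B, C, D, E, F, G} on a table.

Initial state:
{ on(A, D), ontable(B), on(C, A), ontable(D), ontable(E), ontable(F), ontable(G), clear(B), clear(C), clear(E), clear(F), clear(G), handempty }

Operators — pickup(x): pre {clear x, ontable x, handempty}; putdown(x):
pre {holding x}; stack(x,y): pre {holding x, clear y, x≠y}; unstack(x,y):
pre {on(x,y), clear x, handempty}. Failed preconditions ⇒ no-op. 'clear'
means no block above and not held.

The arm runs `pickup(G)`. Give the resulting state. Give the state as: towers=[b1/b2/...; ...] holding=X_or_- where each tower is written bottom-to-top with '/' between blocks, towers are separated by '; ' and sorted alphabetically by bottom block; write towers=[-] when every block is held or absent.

towers=[B; D/A/C; E; F] holding=G

before: towers=[B; D/A/C; E; F; G] holding=-
pre[pickup(G)]: clear(G) ok, ontable(G) ok, handempty ok
all met → apply pickup(G)
after:  towers=[B; D/A/C; E; F] holding=G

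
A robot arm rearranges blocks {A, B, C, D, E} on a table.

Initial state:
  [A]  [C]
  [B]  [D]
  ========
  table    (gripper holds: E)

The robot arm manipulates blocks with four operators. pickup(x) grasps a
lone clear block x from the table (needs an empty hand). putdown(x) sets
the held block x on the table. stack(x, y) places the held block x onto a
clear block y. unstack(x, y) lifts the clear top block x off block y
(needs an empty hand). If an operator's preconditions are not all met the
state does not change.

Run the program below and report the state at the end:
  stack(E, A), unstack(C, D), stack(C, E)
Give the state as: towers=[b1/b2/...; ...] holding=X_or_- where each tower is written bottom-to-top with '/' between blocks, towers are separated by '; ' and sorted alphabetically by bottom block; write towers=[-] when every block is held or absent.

towers=[B/A/E/C; D] holding=-

step 1 (stack(E, A)): towers=[B/A/E; D/C] holding=-
step 2 (unstack(C, D)): towers=[B/A/E; D] holding=C
step 3 (stack(C, E)): towers=[B/A/E/C; D] holding=-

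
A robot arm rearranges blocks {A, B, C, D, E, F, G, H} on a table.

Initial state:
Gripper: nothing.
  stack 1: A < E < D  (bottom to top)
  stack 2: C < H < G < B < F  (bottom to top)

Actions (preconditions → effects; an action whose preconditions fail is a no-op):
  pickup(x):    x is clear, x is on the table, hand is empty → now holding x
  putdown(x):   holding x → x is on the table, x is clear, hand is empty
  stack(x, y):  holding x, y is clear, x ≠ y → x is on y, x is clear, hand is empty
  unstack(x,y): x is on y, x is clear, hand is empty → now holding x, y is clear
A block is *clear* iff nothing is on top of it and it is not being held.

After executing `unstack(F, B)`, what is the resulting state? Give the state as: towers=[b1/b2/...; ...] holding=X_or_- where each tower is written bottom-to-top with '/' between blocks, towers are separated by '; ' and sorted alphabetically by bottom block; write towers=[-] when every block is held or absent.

before: towers=[A/E/D; C/H/G/B/F] holding=-
pre[unstack(F, B)]: on(F,B) ✓, clear(F) ✓, handempty ✓
all met → apply unstack(F, B)
after:  towers=[A/E/D; C/H/G/B] holding=F

towers=[A/E/D; C/H/G/B] holding=F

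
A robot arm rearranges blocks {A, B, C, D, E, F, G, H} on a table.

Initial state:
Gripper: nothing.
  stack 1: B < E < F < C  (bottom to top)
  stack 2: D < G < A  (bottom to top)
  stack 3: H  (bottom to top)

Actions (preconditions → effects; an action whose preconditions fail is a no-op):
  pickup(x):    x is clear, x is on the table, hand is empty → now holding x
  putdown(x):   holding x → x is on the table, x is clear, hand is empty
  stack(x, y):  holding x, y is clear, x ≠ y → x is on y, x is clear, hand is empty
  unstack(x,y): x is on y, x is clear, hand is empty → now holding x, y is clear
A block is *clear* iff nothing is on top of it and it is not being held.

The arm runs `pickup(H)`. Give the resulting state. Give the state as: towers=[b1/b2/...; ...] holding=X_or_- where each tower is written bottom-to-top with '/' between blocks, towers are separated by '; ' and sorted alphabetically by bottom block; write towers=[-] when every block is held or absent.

towers=[B/E/F/C; D/G/A] holding=H

before: towers=[B/E/F/C; D/G/A; H] holding=-
pre[pickup(H)]: clear(H) yes, ontable(H) yes, handempty yes
all met → apply pickup(H)
after:  towers=[B/E/F/C; D/G/A] holding=H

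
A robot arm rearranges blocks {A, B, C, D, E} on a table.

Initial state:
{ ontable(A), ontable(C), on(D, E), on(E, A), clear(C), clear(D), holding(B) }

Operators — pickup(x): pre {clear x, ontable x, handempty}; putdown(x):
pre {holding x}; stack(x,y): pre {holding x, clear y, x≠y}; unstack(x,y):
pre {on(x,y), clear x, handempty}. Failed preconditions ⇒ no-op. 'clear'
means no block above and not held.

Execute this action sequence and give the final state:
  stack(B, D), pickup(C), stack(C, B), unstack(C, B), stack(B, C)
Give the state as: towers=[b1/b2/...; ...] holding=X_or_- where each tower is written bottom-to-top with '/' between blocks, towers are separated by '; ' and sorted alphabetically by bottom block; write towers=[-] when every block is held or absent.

towers=[A/E/D/B] holding=C

step 1 (stack(B, D)): towers=[A/E/D/B; C] holding=-
step 2 (pickup(C)): towers=[A/E/D/B] holding=C
step 3 (stack(C, B)): towers=[A/E/D/B/C] holding=-
step 4 (unstack(C, B)): towers=[A/E/D/B] holding=C
step 5 (stack(B, C)) [no-op]: towers=[A/E/D/B] holding=C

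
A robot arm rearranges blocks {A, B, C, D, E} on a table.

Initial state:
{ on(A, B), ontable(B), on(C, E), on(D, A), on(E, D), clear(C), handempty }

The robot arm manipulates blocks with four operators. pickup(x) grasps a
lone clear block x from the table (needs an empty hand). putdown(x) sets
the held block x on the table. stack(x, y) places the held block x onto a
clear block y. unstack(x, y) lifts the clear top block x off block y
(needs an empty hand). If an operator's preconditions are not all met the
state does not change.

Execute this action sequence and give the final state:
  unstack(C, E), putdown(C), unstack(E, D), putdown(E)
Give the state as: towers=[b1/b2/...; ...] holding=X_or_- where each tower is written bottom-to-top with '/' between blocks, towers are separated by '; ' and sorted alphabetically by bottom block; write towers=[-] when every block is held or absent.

step 1 (unstack(C, E)): towers=[B/A/D/E] holding=C
step 2 (putdown(C)): towers=[B/A/D/E; C] holding=-
step 3 (unstack(E, D)): towers=[B/A/D; C] holding=E
step 4 (putdown(E)): towers=[B/A/D; C; E] holding=-

towers=[B/A/D; C; E] holding=-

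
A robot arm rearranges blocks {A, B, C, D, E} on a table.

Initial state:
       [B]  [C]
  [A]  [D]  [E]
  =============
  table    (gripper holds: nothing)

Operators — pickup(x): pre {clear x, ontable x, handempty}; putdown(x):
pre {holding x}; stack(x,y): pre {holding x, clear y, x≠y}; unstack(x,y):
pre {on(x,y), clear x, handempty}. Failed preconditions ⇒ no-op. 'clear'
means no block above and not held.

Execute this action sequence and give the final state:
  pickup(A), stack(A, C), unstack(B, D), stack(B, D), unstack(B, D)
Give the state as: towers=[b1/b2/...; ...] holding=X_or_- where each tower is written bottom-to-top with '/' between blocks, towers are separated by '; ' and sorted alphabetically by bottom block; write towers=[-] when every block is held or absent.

step 1 (pickup(A)): towers=[D/B; E/C] holding=A
step 2 (stack(A, C)): towers=[D/B; E/C/A] holding=-
step 3 (unstack(B, D)): towers=[D; E/C/A] holding=B
step 4 (stack(B, D)): towers=[D/B; E/C/A] holding=-
step 5 (unstack(B, D)): towers=[D; E/C/A] holding=B

towers=[D; E/C/A] holding=B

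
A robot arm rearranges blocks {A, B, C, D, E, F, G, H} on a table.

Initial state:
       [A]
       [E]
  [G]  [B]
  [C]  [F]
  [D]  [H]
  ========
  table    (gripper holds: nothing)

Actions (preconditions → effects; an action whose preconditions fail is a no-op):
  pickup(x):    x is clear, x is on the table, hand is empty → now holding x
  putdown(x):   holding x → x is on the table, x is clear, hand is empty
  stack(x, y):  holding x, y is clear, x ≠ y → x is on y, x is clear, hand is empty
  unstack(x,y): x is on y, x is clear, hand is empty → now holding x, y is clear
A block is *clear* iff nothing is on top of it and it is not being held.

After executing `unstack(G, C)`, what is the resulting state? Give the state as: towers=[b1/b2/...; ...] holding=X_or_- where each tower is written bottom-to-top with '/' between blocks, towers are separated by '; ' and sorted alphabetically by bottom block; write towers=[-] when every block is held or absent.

towers=[D/C; H/F/B/E/A] holding=G

before: towers=[D/C/G; H/F/B/E/A] holding=-
pre[unstack(G, C)]: on(G,C) yes, clear(G) yes, handempty yes
all met → apply unstack(G, C)
after:  towers=[D/C; H/F/B/E/A] holding=G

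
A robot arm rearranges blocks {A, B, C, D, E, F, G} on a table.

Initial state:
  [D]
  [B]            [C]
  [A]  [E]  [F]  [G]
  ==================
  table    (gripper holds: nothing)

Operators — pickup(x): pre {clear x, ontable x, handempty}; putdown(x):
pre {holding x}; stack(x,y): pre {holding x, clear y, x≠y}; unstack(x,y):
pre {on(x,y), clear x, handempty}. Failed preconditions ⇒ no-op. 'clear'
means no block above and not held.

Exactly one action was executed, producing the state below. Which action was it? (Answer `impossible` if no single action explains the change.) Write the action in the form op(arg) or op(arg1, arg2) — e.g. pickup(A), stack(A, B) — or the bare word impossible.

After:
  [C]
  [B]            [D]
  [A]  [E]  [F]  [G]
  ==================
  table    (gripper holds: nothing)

target: towers=[A/B/C; E; F; G/D] holding=-
         pickup(F) → towers=[A/B/D; E; G/C] holding=F
     unstack(D, B) → towers=[A/B; E; F; G/C] holding=D
         pickup(E) → towers=[A/B/D; F; G/C] holding=E
     unstack(C, G) → towers=[A/B/D; E; F; G] holding=C
none of the 4 applicable actions match → impossible

impossible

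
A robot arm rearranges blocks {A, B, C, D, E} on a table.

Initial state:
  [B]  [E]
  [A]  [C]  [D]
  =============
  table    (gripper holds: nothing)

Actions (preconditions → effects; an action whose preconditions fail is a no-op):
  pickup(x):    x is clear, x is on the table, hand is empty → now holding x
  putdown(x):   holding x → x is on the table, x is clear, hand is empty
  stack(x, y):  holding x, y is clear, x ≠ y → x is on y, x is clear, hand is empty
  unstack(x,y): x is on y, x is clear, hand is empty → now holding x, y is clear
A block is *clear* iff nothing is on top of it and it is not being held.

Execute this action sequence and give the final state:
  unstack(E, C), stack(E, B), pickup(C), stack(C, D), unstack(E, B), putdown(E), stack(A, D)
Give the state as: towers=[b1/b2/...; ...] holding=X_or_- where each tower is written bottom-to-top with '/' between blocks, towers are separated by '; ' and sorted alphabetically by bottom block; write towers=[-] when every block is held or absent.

towers=[A/B; D/C; E] holding=-

step 1 (unstack(E, C)): towers=[A/B; C; D] holding=E
step 2 (stack(E, B)): towers=[A/B/E; C; D] holding=-
step 3 (pickup(C)): towers=[A/B/E; D] holding=C
step 4 (stack(C, D)): towers=[A/B/E; D/C] holding=-
step 5 (unstack(E, B)): towers=[A/B; D/C] holding=E
step 6 (putdown(E)): towers=[A/B; D/C; E] holding=-
step 7 (stack(A, D)) [no-op]: towers=[A/B; D/C; E] holding=-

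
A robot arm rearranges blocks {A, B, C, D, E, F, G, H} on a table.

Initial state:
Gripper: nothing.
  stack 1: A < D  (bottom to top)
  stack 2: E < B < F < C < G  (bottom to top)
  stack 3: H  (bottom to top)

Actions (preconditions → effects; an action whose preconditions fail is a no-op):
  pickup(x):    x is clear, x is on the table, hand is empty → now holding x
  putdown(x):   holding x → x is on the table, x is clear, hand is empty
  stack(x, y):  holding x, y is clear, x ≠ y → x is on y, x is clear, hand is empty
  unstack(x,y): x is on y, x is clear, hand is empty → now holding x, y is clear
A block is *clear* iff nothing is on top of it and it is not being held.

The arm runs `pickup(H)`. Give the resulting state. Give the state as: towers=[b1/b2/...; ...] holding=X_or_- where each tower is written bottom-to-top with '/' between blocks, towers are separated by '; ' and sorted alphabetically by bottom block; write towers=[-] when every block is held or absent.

towers=[A/D; E/B/F/C/G] holding=H

before: towers=[A/D; E/B/F/C/G; H] holding=-
pre[pickup(H)]: clear(H) ok, ontable(H) ok, handempty ok
all met → apply pickup(H)
after:  towers=[A/D; E/B/F/C/G] holding=H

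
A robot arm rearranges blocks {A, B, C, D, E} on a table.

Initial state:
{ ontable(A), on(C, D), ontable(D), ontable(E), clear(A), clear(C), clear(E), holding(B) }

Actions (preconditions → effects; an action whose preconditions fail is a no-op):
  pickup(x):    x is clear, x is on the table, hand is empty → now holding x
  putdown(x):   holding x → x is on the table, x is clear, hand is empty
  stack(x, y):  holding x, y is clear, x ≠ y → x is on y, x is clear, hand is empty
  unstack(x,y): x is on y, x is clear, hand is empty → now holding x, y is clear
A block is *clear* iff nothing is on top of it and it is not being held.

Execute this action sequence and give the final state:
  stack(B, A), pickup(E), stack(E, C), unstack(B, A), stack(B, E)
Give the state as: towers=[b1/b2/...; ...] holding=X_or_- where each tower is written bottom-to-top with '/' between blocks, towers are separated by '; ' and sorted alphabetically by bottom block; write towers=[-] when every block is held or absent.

towers=[A; D/C/E/B] holding=-

step 1 (stack(B, A)): towers=[A/B; D/C; E] holding=-
step 2 (pickup(E)): towers=[A/B; D/C] holding=E
step 3 (stack(E, C)): towers=[A/B; D/C/E] holding=-
step 4 (unstack(B, A)): towers=[A; D/C/E] holding=B
step 5 (stack(B, E)): towers=[A; D/C/E/B] holding=-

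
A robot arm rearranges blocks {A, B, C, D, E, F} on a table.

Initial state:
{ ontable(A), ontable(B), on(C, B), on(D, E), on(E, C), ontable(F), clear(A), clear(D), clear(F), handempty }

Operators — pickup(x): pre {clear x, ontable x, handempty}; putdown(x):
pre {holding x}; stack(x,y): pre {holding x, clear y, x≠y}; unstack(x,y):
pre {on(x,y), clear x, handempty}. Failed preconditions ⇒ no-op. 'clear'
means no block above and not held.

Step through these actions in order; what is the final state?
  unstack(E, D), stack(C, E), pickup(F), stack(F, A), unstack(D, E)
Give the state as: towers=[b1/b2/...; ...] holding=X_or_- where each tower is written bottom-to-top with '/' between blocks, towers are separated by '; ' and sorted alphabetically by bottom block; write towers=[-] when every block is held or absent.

towers=[A/F; B/C/E] holding=D

step 1 (unstack(E, D)) [no-op]: towers=[A; B/C/E/D; F] holding=-
step 2 (stack(C, E)) [no-op]: towers=[A; B/C/E/D; F] holding=-
step 3 (pickup(F)): towers=[A; B/C/E/D] holding=F
step 4 (stack(F, A)): towers=[A/F; B/C/E/D] holding=-
step 5 (unstack(D, E)): towers=[A/F; B/C/E] holding=D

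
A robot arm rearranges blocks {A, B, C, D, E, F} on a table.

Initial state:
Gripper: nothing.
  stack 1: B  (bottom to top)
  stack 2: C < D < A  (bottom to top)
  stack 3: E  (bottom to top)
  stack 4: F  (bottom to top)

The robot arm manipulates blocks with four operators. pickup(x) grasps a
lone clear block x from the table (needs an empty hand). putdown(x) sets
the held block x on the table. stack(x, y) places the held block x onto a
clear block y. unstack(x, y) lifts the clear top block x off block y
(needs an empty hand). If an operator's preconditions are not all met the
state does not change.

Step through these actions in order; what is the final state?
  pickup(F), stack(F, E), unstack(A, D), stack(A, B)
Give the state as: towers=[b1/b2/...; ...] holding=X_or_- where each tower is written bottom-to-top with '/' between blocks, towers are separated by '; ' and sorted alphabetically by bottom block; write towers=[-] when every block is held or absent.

step 1 (pickup(F)): towers=[B; C/D/A; E] holding=F
step 2 (stack(F, E)): towers=[B; C/D/A; E/F] holding=-
step 3 (unstack(A, D)): towers=[B; C/D; E/F] holding=A
step 4 (stack(A, B)): towers=[B/A; C/D; E/F] holding=-

towers=[B/A; C/D; E/F] holding=-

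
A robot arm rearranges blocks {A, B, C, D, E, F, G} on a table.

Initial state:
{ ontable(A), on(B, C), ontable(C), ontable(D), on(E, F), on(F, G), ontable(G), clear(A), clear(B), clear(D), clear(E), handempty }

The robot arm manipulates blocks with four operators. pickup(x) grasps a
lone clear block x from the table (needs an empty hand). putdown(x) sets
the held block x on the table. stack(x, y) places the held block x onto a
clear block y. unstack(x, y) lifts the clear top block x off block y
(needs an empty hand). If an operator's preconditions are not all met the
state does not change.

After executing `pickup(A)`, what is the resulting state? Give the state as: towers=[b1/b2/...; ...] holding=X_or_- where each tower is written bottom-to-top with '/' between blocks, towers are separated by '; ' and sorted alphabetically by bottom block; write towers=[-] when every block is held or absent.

towers=[C/B; D; G/F/E] holding=A

before: towers=[A; C/B; D; G/F/E] holding=-
pre[pickup(A)]: clear(A) ✓, ontable(A) ✓, handempty ✓
all met → apply pickup(A)
after:  towers=[C/B; D; G/F/E] holding=A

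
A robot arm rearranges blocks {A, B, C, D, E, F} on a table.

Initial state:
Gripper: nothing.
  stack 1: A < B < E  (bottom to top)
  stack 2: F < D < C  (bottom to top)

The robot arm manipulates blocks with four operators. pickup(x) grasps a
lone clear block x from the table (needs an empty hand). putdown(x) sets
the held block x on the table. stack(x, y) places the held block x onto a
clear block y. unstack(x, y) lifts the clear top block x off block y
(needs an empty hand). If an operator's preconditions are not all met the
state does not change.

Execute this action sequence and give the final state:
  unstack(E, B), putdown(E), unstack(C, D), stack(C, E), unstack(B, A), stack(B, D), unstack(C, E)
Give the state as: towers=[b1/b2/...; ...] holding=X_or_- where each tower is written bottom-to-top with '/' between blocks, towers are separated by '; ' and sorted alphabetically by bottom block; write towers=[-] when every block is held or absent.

step 1 (unstack(E, B)): towers=[A/B; F/D/C] holding=E
step 2 (putdown(E)): towers=[A/B; E; F/D/C] holding=-
step 3 (unstack(C, D)): towers=[A/B; E; F/D] holding=C
step 4 (stack(C, E)): towers=[A/B; E/C; F/D] holding=-
step 5 (unstack(B, A)): towers=[A; E/C; F/D] holding=B
step 6 (stack(B, D)): towers=[A; E/C; F/D/B] holding=-
step 7 (unstack(C, E)): towers=[A; E; F/D/B] holding=C

towers=[A; E; F/D/B] holding=C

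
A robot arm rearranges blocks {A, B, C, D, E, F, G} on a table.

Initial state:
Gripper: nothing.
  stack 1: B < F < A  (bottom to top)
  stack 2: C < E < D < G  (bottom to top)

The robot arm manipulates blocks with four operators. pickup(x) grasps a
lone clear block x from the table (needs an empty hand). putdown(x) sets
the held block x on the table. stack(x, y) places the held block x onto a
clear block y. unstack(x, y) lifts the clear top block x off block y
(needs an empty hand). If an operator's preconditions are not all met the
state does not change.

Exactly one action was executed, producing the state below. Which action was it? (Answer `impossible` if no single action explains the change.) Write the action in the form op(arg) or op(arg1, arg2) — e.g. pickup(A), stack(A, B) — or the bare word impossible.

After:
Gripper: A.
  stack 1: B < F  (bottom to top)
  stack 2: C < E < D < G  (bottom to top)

target: towers=[B/F; C/E/D/G] holding=A
     unstack(G, D) → towers=[B/F/A; C/E/D] holding=G
     unstack(A, F) → towers=[B/F; C/E/D/G] holding=A  ← match

unstack(A, F)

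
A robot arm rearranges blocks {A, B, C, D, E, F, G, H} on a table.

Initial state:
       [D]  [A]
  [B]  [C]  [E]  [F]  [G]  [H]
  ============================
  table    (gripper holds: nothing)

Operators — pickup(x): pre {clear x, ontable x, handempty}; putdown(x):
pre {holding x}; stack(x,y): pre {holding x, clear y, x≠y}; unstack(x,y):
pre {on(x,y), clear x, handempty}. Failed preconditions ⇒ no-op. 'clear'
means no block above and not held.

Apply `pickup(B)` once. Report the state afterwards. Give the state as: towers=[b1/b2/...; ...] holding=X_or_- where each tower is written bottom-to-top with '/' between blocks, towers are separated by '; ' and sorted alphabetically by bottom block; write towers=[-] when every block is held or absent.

before: towers=[B; C/D; E/A; F; G; H] holding=-
pre[pickup(B)]: clear(B) ok, ontable(B) ok, handempty ok
all met → apply pickup(B)
after:  towers=[C/D; E/A; F; G; H] holding=B

towers=[C/D; E/A; F; G; H] holding=B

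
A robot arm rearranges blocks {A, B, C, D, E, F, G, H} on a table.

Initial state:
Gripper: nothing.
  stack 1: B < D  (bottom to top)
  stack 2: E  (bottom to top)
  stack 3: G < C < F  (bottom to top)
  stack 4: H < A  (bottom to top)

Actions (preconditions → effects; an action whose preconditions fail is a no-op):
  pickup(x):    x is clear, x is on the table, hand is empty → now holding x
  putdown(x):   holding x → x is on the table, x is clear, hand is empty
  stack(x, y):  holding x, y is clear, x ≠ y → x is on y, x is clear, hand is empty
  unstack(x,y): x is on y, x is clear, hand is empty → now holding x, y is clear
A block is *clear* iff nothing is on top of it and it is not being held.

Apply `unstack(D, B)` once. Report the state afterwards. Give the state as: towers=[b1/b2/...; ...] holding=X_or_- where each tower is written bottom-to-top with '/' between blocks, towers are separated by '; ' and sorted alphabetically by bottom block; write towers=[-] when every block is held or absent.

before: towers=[B/D; E; G/C/F; H/A] holding=-
pre[unstack(D, B)]: on(D,B) ok, clear(D) ok, handempty ok
all met → apply unstack(D, B)
after:  towers=[B; E; G/C/F; H/A] holding=D

towers=[B; E; G/C/F; H/A] holding=D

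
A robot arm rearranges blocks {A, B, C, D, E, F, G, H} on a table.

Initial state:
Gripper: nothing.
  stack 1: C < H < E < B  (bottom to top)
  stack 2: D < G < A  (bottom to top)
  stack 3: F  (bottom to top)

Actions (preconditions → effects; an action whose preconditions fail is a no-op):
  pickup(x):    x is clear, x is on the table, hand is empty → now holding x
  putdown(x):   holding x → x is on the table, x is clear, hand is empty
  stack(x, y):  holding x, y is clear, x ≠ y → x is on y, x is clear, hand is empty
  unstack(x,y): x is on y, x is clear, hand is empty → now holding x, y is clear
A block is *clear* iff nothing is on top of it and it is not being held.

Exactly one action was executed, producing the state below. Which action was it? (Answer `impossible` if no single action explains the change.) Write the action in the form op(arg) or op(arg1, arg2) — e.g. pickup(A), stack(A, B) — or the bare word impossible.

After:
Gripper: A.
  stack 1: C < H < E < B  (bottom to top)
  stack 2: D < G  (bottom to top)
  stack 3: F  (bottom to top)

target: towers=[C/H/E/B; D/G; F] holding=A
     unstack(A, G) → towers=[C/H/E/B; D/G; F] holding=A  ← match
     unstack(B, E) → towers=[C/H/E; D/G/A; F] holding=B
         pickup(F) → towers=[C/H/E/B; D/G/A] holding=F

unstack(A, G)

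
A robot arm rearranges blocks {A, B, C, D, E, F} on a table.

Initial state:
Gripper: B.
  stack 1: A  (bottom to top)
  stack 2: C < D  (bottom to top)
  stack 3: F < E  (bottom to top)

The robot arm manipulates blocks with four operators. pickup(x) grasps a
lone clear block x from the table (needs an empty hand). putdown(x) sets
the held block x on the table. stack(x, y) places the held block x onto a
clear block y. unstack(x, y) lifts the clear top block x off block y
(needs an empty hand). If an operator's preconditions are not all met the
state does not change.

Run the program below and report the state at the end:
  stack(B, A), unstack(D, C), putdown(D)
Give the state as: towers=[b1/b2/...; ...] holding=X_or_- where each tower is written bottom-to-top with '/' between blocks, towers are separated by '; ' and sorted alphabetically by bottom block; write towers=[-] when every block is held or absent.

towers=[A/B; C; D; F/E] holding=-

step 1 (stack(B, A)): towers=[A/B; C/D; F/E] holding=-
step 2 (unstack(D, C)): towers=[A/B; C; F/E] holding=D
step 3 (putdown(D)): towers=[A/B; C; D; F/E] holding=-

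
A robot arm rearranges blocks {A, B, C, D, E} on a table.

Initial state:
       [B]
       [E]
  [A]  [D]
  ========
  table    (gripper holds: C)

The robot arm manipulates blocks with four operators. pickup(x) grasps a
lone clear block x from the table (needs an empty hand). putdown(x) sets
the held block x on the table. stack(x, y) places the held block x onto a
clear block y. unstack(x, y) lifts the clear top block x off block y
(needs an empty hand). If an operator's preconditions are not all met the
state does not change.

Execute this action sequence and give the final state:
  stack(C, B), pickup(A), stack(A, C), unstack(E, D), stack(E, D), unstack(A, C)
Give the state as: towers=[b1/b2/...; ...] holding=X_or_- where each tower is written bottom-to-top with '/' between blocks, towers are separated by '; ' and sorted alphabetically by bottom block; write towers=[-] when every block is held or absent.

step 1 (stack(C, B)): towers=[A; D/E/B/C] holding=-
step 2 (pickup(A)): towers=[D/E/B/C] holding=A
step 3 (stack(A, C)): towers=[D/E/B/C/A] holding=-
step 4 (unstack(E, D)) [no-op]: towers=[D/E/B/C/A] holding=-
step 5 (stack(E, D)) [no-op]: towers=[D/E/B/C/A] holding=-
step 6 (unstack(A, C)): towers=[D/E/B/C] holding=A

towers=[D/E/B/C] holding=A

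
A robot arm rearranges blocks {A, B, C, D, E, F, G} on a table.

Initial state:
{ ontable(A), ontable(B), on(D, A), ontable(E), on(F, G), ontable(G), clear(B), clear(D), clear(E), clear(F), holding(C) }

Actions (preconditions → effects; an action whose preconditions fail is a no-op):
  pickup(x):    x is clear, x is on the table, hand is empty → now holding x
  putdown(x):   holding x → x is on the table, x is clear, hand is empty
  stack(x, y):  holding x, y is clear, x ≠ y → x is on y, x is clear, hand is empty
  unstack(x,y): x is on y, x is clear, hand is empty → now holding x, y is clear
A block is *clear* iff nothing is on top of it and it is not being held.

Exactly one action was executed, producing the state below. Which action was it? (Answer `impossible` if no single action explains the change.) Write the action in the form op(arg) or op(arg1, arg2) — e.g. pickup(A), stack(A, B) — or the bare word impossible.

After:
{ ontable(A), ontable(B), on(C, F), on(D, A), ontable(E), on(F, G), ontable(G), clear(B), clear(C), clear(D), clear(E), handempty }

target: towers=[A/D; B; E; G/F/C] holding=-
        putdown(C) → towers=[A/D; B; C; E; G/F] holding=-
       stack(C, B) → towers=[A/D; B/C; E; G/F] holding=-
       stack(C, F) → towers=[A/D; B; E; G/F/C] holding=-  ← match
       stack(C, D) → towers=[A/D/C; B; E; G/F] holding=-
       stack(C, E) → towers=[A/D; B; E/C; G/F] holding=-

stack(C, F)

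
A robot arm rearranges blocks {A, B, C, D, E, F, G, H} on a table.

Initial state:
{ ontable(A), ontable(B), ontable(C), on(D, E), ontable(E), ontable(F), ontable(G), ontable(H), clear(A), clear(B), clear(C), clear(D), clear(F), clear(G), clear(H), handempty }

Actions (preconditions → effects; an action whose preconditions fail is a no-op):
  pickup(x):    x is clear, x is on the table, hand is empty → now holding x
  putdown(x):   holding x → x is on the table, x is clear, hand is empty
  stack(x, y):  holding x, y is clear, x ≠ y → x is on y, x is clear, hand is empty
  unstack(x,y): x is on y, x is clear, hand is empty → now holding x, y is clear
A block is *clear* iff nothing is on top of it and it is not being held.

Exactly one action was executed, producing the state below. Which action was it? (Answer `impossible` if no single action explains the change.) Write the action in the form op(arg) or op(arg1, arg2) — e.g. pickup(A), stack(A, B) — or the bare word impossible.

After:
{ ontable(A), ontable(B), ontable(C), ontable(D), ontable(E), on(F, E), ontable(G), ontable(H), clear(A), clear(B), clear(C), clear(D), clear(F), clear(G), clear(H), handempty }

impossible

target: towers=[A; B; C; D; E/F; G; H] holding=-
         pickup(G) → towers=[A; B; C; E/D; F; H] holding=G
         pickup(A) → towers=[B; C; E/D; F; G; H] holding=A
         pickup(H) → towers=[A; B; C; E/D; F; G] holding=H
         pickup(B) → towers=[A; C; E/D; F; G; H] holding=B
         pickup(F) → towers=[A; B; C; E/D; G; H] holding=F
     unstack(D, E) → towers=[A; B; C; E; F; G; H] holding=D
         pickup(C) → towers=[A; B; E/D; F; G; H] holding=C
none of the 7 applicable actions match → impossible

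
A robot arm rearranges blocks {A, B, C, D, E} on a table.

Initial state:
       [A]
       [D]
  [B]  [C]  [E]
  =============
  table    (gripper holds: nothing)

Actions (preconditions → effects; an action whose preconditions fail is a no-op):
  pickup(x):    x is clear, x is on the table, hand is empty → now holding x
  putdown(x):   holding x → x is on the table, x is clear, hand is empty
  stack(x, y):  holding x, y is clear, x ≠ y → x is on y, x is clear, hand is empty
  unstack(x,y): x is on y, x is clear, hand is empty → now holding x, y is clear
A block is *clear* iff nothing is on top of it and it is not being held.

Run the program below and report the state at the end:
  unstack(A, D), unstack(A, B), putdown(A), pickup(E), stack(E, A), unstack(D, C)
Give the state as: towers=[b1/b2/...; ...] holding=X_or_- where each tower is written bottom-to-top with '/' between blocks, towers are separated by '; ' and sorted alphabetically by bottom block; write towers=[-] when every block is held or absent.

towers=[A/E; B; C] holding=D

step 1 (unstack(A, D)): towers=[B; C/D; E] holding=A
step 2 (unstack(A, B)) [no-op]: towers=[B; C/D; E] holding=A
step 3 (putdown(A)): towers=[A; B; C/D; E] holding=-
step 4 (pickup(E)): towers=[A; B; C/D] holding=E
step 5 (stack(E, A)): towers=[A/E; B; C/D] holding=-
step 6 (unstack(D, C)): towers=[A/E; B; C] holding=D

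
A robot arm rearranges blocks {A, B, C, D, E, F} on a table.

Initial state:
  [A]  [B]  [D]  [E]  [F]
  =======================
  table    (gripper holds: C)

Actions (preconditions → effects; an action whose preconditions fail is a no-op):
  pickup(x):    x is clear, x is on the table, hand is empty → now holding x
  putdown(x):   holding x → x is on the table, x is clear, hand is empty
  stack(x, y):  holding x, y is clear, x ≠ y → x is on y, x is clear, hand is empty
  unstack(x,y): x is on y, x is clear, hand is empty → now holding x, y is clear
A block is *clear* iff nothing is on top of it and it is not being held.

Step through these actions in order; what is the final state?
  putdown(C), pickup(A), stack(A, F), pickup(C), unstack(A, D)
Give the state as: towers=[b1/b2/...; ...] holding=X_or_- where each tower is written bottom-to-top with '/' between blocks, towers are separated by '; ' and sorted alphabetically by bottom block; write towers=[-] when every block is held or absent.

step 1 (putdown(C)): towers=[A; B; C; D; E; F] holding=-
step 2 (pickup(A)): towers=[B; C; D; E; F] holding=A
step 3 (stack(A, F)): towers=[B; C; D; E; F/A] holding=-
step 4 (pickup(C)): towers=[B; D; E; F/A] holding=C
step 5 (unstack(A, D)) [no-op]: towers=[B; D; E; F/A] holding=C

towers=[B; D; E; F/A] holding=C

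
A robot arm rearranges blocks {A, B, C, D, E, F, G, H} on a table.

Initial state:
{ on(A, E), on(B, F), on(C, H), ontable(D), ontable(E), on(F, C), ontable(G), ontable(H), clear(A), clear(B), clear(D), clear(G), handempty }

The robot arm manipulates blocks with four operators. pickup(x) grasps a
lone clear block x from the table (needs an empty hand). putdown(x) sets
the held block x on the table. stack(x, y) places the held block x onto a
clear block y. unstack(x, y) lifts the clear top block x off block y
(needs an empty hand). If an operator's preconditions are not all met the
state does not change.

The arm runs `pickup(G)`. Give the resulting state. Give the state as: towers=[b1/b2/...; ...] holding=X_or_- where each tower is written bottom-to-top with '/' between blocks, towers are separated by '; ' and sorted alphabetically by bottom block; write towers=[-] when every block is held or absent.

before: towers=[D; E/A; G; H/C/F/B] holding=-
pre[pickup(G)]: clear(G) yes, ontable(G) yes, handempty yes
all met → apply pickup(G)
after:  towers=[D; E/A; H/C/F/B] holding=G

towers=[D; E/A; H/C/F/B] holding=G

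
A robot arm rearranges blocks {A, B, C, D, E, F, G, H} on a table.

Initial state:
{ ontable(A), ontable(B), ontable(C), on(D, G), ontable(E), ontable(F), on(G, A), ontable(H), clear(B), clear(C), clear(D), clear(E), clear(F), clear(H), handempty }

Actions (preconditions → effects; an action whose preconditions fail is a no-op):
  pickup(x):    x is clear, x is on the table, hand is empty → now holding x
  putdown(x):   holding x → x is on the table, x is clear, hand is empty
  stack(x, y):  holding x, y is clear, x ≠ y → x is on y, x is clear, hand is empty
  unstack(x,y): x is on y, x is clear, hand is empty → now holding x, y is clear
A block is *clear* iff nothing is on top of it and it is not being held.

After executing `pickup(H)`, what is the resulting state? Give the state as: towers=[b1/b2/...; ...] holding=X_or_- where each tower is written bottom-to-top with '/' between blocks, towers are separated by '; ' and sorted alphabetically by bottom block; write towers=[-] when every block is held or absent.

before: towers=[A/G/D; B; C; E; F; H] holding=-
pre[pickup(H)]: clear(H) ok, ontable(H) ok, handempty ok
all met → apply pickup(H)
after:  towers=[A/G/D; B; C; E; F] holding=H

towers=[A/G/D; B; C; E; F] holding=H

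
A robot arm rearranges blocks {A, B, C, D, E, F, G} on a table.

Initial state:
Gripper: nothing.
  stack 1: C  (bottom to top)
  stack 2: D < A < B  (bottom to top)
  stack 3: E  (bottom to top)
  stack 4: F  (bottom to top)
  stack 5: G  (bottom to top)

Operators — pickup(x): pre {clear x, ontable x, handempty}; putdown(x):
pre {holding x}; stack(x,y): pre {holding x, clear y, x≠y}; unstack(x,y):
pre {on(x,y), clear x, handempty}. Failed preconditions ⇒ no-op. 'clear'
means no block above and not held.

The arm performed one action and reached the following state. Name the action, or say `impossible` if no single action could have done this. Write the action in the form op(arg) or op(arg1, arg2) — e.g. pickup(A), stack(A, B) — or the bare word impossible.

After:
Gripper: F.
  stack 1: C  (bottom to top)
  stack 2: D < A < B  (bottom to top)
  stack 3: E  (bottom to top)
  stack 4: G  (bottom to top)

pickup(F)

target: towers=[C; D/A/B; E; G] holding=F
     unstack(B, A) → towers=[C; D/A; E; F; G] holding=B
         pickup(F) → towers=[C; D/A/B; E; G] holding=F  ← match
         pickup(G) → towers=[C; D/A/B; E; F] holding=G
         pickup(E) → towers=[C; D/A/B; F; G] holding=E
         pickup(C) → towers=[D/A/B; E; F; G] holding=C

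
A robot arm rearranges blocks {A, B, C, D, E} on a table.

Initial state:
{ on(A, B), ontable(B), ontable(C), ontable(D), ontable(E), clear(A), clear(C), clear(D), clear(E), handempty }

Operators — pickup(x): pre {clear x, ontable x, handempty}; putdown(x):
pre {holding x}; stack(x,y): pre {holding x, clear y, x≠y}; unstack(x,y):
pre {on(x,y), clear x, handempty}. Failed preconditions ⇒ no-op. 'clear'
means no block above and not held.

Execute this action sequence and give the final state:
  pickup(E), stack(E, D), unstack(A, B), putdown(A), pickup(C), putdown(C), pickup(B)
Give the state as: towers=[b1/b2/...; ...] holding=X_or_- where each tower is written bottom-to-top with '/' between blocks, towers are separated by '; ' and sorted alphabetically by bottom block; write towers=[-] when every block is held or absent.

towers=[A; C; D/E] holding=B

step 1 (pickup(E)): towers=[B/A; C; D] holding=E
step 2 (stack(E, D)): towers=[B/A; C; D/E] holding=-
step 3 (unstack(A, B)): towers=[B; C; D/E] holding=A
step 4 (putdown(A)): towers=[A; B; C; D/E] holding=-
step 5 (pickup(C)): towers=[A; B; D/E] holding=C
step 6 (putdown(C)): towers=[A; B; C; D/E] holding=-
step 7 (pickup(B)): towers=[A; C; D/E] holding=B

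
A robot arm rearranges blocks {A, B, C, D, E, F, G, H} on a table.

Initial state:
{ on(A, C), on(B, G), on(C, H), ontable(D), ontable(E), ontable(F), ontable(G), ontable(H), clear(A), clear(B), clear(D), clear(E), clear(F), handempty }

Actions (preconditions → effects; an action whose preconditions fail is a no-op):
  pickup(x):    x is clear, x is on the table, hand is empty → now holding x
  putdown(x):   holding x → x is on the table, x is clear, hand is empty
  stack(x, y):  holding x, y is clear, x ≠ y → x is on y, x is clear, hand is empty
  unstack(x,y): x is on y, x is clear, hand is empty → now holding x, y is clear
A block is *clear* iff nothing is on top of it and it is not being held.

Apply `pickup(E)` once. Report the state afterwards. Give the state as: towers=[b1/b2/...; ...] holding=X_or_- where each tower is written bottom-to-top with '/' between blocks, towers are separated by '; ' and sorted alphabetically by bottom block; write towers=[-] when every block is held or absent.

towers=[D; F; G/B; H/C/A] holding=E

before: towers=[D; E; F; G/B; H/C/A] holding=-
pre[pickup(E)]: clear(E) yes, ontable(E) yes, handempty yes
all met → apply pickup(E)
after:  towers=[D; F; G/B; H/C/A] holding=E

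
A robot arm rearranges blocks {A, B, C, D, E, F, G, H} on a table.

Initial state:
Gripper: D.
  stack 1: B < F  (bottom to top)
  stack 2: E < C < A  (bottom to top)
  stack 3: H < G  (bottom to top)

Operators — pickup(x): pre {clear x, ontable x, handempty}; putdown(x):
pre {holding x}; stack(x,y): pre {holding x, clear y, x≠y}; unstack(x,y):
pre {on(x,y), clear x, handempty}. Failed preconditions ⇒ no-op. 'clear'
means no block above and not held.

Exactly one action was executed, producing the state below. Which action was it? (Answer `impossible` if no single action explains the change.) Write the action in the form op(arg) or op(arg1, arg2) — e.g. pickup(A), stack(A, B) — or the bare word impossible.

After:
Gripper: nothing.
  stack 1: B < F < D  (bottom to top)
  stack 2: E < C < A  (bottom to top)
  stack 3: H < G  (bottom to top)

stack(D, F)

target: towers=[B/F/D; E/C/A; H/G] holding=-
        putdown(D) → towers=[B/F; D; E/C/A; H/G] holding=-
       stack(D, G) → towers=[B/F; E/C/A; H/G/D] holding=-
       stack(D, A) → towers=[B/F; E/C/A/D; H/G] holding=-
       stack(D, F) → towers=[B/F/D; E/C/A; H/G] holding=-  ← match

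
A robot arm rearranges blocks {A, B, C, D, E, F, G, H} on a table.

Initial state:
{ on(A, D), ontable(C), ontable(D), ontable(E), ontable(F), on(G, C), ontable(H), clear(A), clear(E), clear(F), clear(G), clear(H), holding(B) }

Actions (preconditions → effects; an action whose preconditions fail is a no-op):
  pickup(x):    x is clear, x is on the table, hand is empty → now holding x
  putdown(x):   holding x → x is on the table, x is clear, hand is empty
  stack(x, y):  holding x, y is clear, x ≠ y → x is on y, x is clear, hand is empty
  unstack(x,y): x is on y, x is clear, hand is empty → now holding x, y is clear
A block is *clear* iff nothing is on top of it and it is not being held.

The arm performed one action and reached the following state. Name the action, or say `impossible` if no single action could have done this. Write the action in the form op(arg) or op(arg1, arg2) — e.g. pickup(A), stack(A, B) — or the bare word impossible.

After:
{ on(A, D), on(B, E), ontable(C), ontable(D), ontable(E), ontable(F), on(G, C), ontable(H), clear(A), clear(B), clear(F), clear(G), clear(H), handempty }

target: towers=[C/G; D/A; E/B; F; H] holding=-
        putdown(B) → towers=[B; C/G; D/A; E; F; H] holding=-
       stack(B, G) → towers=[C/G/B; D/A; E; F; H] holding=-
       stack(B, A) → towers=[C/G; D/A/B; E; F; H] holding=-
       stack(B, E) → towers=[C/G; D/A; E/B; F; H] holding=-  ← match
       stack(B, H) → towers=[C/G; D/A; E; F; H/B] holding=-
       stack(B, F) → towers=[C/G; D/A; E; F/B; H] holding=-

stack(B, E)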